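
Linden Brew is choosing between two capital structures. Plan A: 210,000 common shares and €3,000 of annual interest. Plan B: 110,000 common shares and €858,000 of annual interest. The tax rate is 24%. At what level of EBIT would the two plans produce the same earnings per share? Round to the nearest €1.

At indifference, (EBIT − 3,000)(1 − t)/210,000 = (EBIT − 858,000)(1 − t)/110,000.
The (1 − t) factor cancels: (EBIT − 3,000) × 110,000 = (EBIT − 858,000) × 210,000.
Solving, EBIT = (858,000·210,000 − 3,000·110,000) / (210,000 − 110,000) = 179,850,000,000 / 100,000 = 1,798,500.00.

€1,798,500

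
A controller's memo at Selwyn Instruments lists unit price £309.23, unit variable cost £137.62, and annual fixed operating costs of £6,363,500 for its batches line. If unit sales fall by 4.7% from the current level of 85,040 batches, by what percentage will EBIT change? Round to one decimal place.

At 85,040 units, contribution = 85,040 × £171.61 = £14,593,714.40.
Operating income = contribution − fixed costs = £14,593,714.40 − £6,363,500 = £8,230,214.40.
Degree of operating leverage = £14,593,714.40 / £8,230,214.40 = 1.7732.
%ΔEBIT = DOL × %ΔSales = 1.7732 × -4.7% = -8.3%.

-8.3%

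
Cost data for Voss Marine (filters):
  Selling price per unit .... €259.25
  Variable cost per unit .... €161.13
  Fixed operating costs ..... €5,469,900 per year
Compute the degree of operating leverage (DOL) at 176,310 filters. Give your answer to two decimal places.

At 176,310 units, contribution = 176,310 × €98.12 = €17,299,537.20.
EBIT = €17,299,537.20 − €5,469,900 = €11,829,637.20.
Degree of operating leverage = €17,299,537.20 / €11,829,637.20 = 1.4624.

1.46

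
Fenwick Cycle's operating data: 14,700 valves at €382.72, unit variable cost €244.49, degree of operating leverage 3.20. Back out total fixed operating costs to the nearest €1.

At 14,700 units, contribution = 14,700 × €138.23 = €2,031,981.00.
Since DOL = CM ÷ EBIT, EBIT = €2,031,981.00 ÷ 3.20 = €634,994.06.
Fixed costs = CM − EBIT = €2,031,981.00 − €634,994.06 = €1,396,987.

€1,396,987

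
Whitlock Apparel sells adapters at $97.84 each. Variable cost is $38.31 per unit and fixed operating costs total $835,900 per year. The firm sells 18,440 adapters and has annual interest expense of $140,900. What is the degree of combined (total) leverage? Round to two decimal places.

At 18,440 units, contribution = 18,440 × $59.53 = $1,097,733.20.
EBIT = $1,097,733.20 − $835,900 = $261,833.20. Interest = $140,900.00.
DOL = $1,097,733.20 ÷ $261,833.20 = 4.1925; DFL = $261,833.20 ÷ $120,933.20 = 2.1651.
DCL = DOL × DFL = 4.1925 × 2.1651 = 9.0772.

9.08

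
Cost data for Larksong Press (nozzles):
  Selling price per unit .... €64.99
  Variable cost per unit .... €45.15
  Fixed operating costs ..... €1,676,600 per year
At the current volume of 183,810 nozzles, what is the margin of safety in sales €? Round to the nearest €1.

€6,453,764

Each unit contributes €64.99 − €45.15 = €19.84. Break-even units = €1,676,600 ÷ €19.84 = 84,506.05; break-even revenue = 84,506.05 × €64.99 = €5,492,048.08.
Current sales = 183,810 × €64.99 = €11,945,811.90.
Margin of safety = €11,945,811.90 − €5,492,048.08 = €6,453,764.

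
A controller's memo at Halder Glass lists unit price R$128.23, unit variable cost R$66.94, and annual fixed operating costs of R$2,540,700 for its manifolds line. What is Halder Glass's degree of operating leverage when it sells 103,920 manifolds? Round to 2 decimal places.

At 103,920 units, contribution = 103,920 × R$61.29 = R$6,369,256.80.
Subtracting fixed costs: EBIT = R$6,369,256.80 − R$2,540,700 = R$3,828,556.80.
DOL = contribution ÷ EBIT = R$6,369,256.80 ÷ R$3,828,556.80 = 1.6636.

1.66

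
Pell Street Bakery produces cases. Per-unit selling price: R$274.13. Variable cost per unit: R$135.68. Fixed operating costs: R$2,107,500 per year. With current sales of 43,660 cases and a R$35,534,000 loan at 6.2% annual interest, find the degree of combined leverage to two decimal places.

3.49

At 43,660 units, contribution = 43,660 × R$138.45 = R$6,044,727.00.
EBIT = R$6,044,727.00 − R$2,107,500 = R$3,937,227.00. Interest = R$2,203,108.00, so EBIT − I = R$1,734,119.00.
Degree of total leverage = total CM / (EBIT − interest) = R$6,044,727.00 / R$1,734,119.00 = 3.4858.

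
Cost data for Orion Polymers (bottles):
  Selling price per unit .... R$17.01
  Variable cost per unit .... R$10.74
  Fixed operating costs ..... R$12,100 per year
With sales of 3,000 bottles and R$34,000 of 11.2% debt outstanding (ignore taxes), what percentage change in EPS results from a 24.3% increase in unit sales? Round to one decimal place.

+157.5%

At 3,000 units, contribution = 3,000 × R$6.27 = R$18,810.00.
Subtracting fixed costs: EBIT = R$18,810.00 − R$12,100 = R$6,710.00.
After interest of R$3,808.00, pre-tax earnings = R$2,902.00.
DCL = total CM / (EBIT − I) = R$18,810.00 / R$2,902.00 = 6.4817.
EPS therefore changes by 6.4817 × (+24.3%) = +157.5%.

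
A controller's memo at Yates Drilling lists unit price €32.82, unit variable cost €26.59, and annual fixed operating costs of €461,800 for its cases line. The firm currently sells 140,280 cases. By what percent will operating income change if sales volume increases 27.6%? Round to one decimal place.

+58.5%

At 140,280 units, contribution = 140,280 × €6.23 = €873,944.40.
Subtracting fixed costs: EBIT = €873,944.40 − €461,800 = €412,144.40.
Degree of operating leverage = €873,944.40 / €412,144.40 = 2.1205.
Operating income changes by 2.1205 × +27.6% = +58.5%.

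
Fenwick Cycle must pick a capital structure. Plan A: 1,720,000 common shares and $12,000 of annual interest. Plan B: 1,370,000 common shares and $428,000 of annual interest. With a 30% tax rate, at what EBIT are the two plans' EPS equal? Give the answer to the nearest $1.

$2,056,343

At indifference, (EBIT − 12,000)(1 − t)/1,720,000 = (EBIT − 428,000)(1 − t)/1,370,000.
Cancelling (1 − t) and cross-multiplying: 1,370,000·(EBIT − 12,000) = 1,720,000·(EBIT − 428,000).
EBIT × (1,720,000 − 1,370,000) = 428,000 × 1,720,000 − 12,000 × 1,370,000 = 719,720,000,000, so EBIT = 719,720,000,000 ÷ 350,000 = 2,056,342.86.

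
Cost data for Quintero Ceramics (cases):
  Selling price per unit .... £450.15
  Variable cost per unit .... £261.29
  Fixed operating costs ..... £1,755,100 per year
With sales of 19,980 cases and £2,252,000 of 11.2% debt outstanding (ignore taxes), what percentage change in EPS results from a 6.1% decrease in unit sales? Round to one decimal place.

Total contribution margin = 19,980 × £188.86 = £3,773,422.80.
EBIT = £3,773,422.80 − £1,755,100 = £2,018,322.80.
Interest = £252,224.00, so EBIT − I = £1,766,098.80.
DCL = total CM / (EBIT − I) = £3,773,422.80 / £1,766,098.80 = 2.1366.
EPS therefore changes by 2.1366 × (-6.1%) = -13.0%.

-13.0%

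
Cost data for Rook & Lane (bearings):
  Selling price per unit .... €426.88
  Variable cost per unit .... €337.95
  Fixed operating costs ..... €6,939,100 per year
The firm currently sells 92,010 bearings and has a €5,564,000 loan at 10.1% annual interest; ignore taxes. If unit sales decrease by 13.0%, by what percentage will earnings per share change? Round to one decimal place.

-156.1%

Total contribution margin = 92,010 × €88.93 = €8,182,449.30.
Operating income = contribution − fixed costs = €8,182,449.30 − €6,939,100 = €1,243,349.30.
After interest of €561,964.00, pre-tax earnings = €681,385.30.
Degree of combined leverage = contribution ÷ (EBIT − I) = €8,182,449.30 ÷ €681,385.30 = 12.0085.
%ΔEPS = DCL × %ΔSales = 12.0085 × -13.0% = -156.1%.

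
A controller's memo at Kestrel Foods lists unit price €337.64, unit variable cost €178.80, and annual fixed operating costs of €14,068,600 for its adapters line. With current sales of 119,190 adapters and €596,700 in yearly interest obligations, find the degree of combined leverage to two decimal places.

Total contribution margin = 119,190 × €158.84 = €18,932,139.60.
Subtracting fixed costs: EBIT = €18,932,139.60 − €14,068,600 = €4,863,539.60. Interest = €596,700.00, so EBIT − I = €4,266,839.60.
Degree of total leverage = total CM / (EBIT − interest) = €18,932,139.60 / €4,266,839.60 = 4.4370.

4.44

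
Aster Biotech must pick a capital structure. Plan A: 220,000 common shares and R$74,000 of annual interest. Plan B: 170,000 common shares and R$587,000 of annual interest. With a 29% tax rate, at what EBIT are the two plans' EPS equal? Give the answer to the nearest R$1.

Set EPS_A = EPS_B: (EBIT − R$74,000)(1 − 0.29) ÷ 220,000 = (EBIT − R$587,000)(1 − 0.29) ÷ 170,000.
The (1 − t) factor cancels: (EBIT − 74,000) × 170,000 = (EBIT − 587,000) × 220,000.
EBIT × (220,000 − 170,000) = 587,000 × 220,000 − 74,000 × 170,000 = 116,560,000,000, so EBIT = 116,560,000,000 ÷ 50,000 = 2,331,200.00.

R$2,331,200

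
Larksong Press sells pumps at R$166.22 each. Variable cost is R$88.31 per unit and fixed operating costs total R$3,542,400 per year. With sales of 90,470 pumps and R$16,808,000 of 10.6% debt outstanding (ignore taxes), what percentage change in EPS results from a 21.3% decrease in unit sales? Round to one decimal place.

Contribution at this volume is 90,470 × R$77.91 = R$7,048,517.70.
Subtracting fixed costs: EBIT = R$7,048,517.70 − R$3,542,400 = R$3,506,117.70.
After interest of R$1,781,648.00, pre-tax earnings = R$1,724,469.70.
DCL = total CM / (EBIT − I) = R$7,048,517.70 / R$1,724,469.70 = 4.0874.
EPS therefore changes by 4.0874 × (-21.3%) = -87.1%.

-87.1%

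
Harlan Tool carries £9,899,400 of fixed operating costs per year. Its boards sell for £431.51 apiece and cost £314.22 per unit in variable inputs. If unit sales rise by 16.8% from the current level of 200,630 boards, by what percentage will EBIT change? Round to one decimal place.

At 200,630 units, contribution = 200,630 × £117.29 = £23,531,892.70.
EBIT = £23,531,892.70 − £9,899,400 = £13,632,492.70.
Degree of operating leverage = £23,531,892.70 / £13,632,492.70 = 1.7262.
%ΔEBIT = DOL × %ΔSales = 1.7262 × +16.8% = +29.0%.

+29.0%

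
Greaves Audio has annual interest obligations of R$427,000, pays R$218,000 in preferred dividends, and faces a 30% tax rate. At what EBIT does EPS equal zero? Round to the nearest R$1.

Preferred dividends are paid after tax, so their pre-tax equivalent is R$218,000 ÷ (1 − 0.30) = R$311,428.57.
EPS = 0 when EBIT covers interest plus the pre-tax preferred burden: R$427,000 + R$311,428.57 = R$738,428.57.

R$738,429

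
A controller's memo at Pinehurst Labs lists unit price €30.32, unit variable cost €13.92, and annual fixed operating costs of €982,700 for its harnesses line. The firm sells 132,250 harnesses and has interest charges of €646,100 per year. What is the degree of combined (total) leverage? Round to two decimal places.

Total contribution margin = 132,250 × €16.40 = €2,168,900.00.
Operating income = contribution − fixed costs = €2,168,900.00 − €982,700 = €1,186,200.00. Interest = €646,100.00, so EBIT − I = €540,100.00.
DCL = contribution ÷ (EBIT − I) = €2,168,900.00 ÷ €540,100.00 = 4.0157.

4.02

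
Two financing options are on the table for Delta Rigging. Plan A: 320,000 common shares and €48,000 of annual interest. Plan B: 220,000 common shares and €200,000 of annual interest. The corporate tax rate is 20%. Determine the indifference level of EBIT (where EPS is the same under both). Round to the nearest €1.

Set EPS_A = EPS_B: (EBIT − €48,000)(1 − 0.20) ÷ 320,000 = (EBIT − €200,000)(1 − 0.20) ÷ 220,000.
The (1 − t) factor cancels: (EBIT − 48,000) × 220,000 = (EBIT − 200,000) × 320,000.
Solving, EBIT = (200,000·320,000 − 48,000·220,000) / (320,000 − 220,000) = 53,440,000,000 / 100,000 = 534,400.00.

€534,400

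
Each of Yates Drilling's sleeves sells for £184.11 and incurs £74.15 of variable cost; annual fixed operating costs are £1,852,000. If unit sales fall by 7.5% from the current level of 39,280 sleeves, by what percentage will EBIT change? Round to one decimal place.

Total contribution margin = 39,280 × £109.96 = £4,319,228.80.
Subtracting fixed costs: EBIT = £4,319,228.80 − £1,852,000 = £2,467,228.80.
So DOL = total CM / EBIT = £4,319,228.80 / £2,467,228.80 = 1.7506.
Operating income changes by 1.7506 × -7.5% = -13.1%.

-13.1%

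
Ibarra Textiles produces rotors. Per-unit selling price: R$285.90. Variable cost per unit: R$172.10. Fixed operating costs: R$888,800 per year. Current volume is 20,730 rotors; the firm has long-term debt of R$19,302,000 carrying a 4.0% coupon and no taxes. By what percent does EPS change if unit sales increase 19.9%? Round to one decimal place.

+67.2%

At 20,730 units, contribution = 20,730 × R$113.80 = R$2,359,074.00.
Operating income = contribution − fixed costs = R$2,359,074.00 − R$888,800 = R$1,470,274.00.
After interest of R$772,080.00, pre-tax earnings = R$698,194.00.
Degree of combined leverage = contribution ÷ (EBIT − I) = R$2,359,074.00 ÷ R$698,194.00 = 3.3788.
EPS therefore changes by 3.3788 × (+19.9%) = +67.2%.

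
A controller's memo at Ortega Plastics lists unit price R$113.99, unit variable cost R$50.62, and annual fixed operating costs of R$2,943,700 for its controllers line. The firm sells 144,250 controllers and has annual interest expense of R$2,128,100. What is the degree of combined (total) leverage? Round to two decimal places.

2.25

Contribution at this volume is 144,250 × R$63.37 = R$9,141,122.50.
EBIT = R$9,141,122.50 − R$2,943,700 = R$6,197,422.50. Interest = R$2,128,100.00, so EBIT − I = R$4,069,322.50.
Degree of total leverage = total CM / (EBIT − interest) = R$9,141,122.50 / R$4,069,322.50 = 2.2463.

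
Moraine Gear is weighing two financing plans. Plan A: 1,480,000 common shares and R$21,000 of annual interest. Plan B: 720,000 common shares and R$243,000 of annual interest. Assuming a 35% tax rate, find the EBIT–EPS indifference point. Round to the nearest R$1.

R$453,316

At indifference, (EBIT − 21,000)(1 − t)/1,480,000 = (EBIT − 243,000)(1 − t)/720,000.
The (1 − t) factor cancels: (EBIT − 21,000) × 720,000 = (EBIT − 243,000) × 1,480,000.
Solving, EBIT = (243,000·1,480,000 − 21,000·720,000) / (1,480,000 − 720,000) = 344,520,000,000 / 760,000 = 453,315.79.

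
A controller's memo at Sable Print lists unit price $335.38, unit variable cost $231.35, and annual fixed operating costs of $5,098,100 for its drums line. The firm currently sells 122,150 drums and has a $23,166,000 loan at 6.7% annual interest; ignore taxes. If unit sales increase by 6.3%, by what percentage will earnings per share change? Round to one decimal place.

Contribution at this volume is 122,150 × $104.03 = $12,707,264.50.
EBIT = $12,707,264.50 − $5,098,100 = $7,609,164.50.
Interest = $1,552,122.00, so EBIT − I = $6,057,042.50.
Degree of combined leverage = contribution ÷ (EBIT − I) = $12,707,264.50 ÷ $6,057,042.50 = 2.0979.
%ΔEPS = DCL × %ΔSales = 2.0979 × +6.3% = +13.2%.

+13.2%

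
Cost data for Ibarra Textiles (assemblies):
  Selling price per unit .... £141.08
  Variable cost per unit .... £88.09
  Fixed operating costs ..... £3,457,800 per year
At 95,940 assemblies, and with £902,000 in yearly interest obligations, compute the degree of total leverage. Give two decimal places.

7.02

Contribution at this volume is 95,940 × £52.99 = £5,083,860.60.
Subtracting fixed costs: EBIT = £5,083,860.60 − £3,457,800 = £1,626,060.60. Interest = £902,000.00.
DOL = £5,083,860.60 ÷ £1,626,060.60 = 3.1265; DFL = £1,626,060.60 ÷ £724,060.60 = 2.2458.
Combined leverage = 3.1265 × 2.2458 = 7.0215.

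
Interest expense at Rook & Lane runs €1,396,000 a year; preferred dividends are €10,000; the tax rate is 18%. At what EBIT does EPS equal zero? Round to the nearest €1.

€1,408,195

Preferred dividends are paid after tax, so their pre-tax equivalent is €10,000 ÷ (1 − 0.18) = €12,195.12.
Financial break-even EBIT = interest + D_p ÷ (1 − t) = €1,396,000 + €12,195.12 = €1,408,195.12.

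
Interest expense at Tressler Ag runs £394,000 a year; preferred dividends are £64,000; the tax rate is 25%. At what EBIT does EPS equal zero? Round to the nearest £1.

£479,333

Grossing the preferred dividend up to pre-tax terms: £64,000 / (1 − 0.25) = £85,333.33.
EPS = 0 when EBIT covers interest plus the pre-tax preferred burden: £394,000 + £85,333.33 = £479,333.33.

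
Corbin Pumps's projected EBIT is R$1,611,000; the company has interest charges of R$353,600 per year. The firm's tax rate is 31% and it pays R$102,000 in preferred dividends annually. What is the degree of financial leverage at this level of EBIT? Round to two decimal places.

1.45

Annual interest charges come to R$353,600.00.
Preferred dividends grossed up pre-tax: R$102,000 / (1 − 0.31) = R$147,826.09.
DFL = EBIT ÷ [EBIT − I − D_p/(1−t)] = R$1,611,000 ÷ [R$1,611,000 − R$353,600.00 − R$147,826.09] = R$1,611,000 ÷ R$1,109,573.91 = 1.4519.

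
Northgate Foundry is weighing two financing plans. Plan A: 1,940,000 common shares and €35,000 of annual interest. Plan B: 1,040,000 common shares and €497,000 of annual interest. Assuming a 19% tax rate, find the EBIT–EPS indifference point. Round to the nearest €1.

€1,030,867

At indifference, (EBIT − 35,000)(1 − t)/1,940,000 = (EBIT − 497,000)(1 − t)/1,040,000.
Cancelling (1 − t) and cross-multiplying: 1,040,000·(EBIT − 35,000) = 1,940,000·(EBIT − 497,000).
EBIT × (1,940,000 − 1,040,000) = 497,000 × 1,940,000 − 35,000 × 1,040,000 = 927,780,000,000, so EBIT = 927,780,000,000 ÷ 900,000 = 1,030,866.67.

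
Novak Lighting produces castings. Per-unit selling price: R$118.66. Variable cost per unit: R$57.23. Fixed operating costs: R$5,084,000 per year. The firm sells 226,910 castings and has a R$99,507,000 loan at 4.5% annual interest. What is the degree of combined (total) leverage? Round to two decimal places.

3.18

At 226,910 units, contribution = 226,910 × R$61.43 = R$13,939,081.30.
Operating income = contribution − fixed costs = R$13,939,081.30 − R$5,084,000 = R$8,855,081.30. Interest = R$4,477,815.00, so EBIT − I = R$4,377,266.30.
DCL = contribution ÷ (EBIT − I) = R$13,939,081.30 ÷ R$4,377,266.30 = 3.1844.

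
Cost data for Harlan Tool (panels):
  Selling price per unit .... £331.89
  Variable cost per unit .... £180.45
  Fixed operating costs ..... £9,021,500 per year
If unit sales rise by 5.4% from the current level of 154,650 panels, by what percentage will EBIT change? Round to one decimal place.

+8.8%

Total contribution margin = 154,650 × £151.44 = £23,420,196.00.
Operating income = contribution − fixed costs = £23,420,196.00 − £9,021,500 = £14,398,696.00.
Degree of operating leverage = £23,420,196.00 / £14,398,696.00 = 1.6265.
Operating income changes by 1.6265 × +5.4% = +8.8%.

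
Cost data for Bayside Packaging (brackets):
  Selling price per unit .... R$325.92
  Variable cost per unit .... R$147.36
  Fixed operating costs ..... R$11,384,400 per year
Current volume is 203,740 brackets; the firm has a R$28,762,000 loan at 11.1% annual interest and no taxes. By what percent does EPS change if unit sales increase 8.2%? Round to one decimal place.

Contribution at this volume is 203,740 × R$178.56 = R$36,379,814.40.
Subtracting fixed costs: EBIT = R$36,379,814.40 − R$11,384,400 = R$24,995,414.40.
Interest = R$3,192,582.00, so EBIT − I = R$21,802,832.40.
Degree of combined leverage = contribution ÷ (EBIT − I) = R$36,379,814.40 ÷ R$21,802,832.40 = 1.6686.
%ΔEPS = DCL × %ΔSales = 1.6686 × +8.2% = +13.7%.

+13.7%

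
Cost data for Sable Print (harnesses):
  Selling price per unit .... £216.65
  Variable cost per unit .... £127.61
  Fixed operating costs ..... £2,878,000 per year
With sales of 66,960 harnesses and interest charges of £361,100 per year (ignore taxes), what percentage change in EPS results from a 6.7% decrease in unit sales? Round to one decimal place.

-14.7%

Total contribution margin = 66,960 × £89.04 = £5,962,118.40.
Subtracting fixed costs: EBIT = £5,962,118.40 − £2,878,000 = £3,084,118.40.
After interest of £361,100.00, pre-tax earnings = £2,723,018.40.
Degree of combined leverage = contribution ÷ (EBIT − I) = £5,962,118.40 ÷ £2,723,018.40 = 2.1895.
EPS therefore changes by 2.1895 × (-6.7%) = -14.7%.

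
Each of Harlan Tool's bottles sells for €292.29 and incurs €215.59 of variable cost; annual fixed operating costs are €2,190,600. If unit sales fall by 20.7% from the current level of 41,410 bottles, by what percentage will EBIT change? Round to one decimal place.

-66.7%

Contribution at this volume is 41,410 × €76.70 = €3,176,147.00.
EBIT = €3,176,147.00 − €2,190,600 = €985,547.00.
DOL = contribution ÷ EBIT = €3,176,147.00 ÷ €985,547.00 = 3.2227.
Operating income changes by 3.2227 × -20.7% = -66.7%.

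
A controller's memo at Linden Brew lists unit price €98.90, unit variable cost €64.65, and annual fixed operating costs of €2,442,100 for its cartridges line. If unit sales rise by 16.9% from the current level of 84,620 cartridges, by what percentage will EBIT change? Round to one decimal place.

+107.4%

At 84,620 units, contribution = 84,620 × €34.25 = €2,898,235.00.
Operating income = contribution − fixed costs = €2,898,235.00 − €2,442,100 = €456,135.00.
So DOL = total CM / EBIT = €2,898,235.00 / €456,135.00 = 6.3539.
Operating income changes by 6.3539 × +16.9% = +107.4%.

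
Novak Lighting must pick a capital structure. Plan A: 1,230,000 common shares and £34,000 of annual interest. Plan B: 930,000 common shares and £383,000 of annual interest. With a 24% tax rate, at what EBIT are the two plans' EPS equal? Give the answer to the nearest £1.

£1,464,900

Set EPS_A = EPS_B: (EBIT − £34,000)(1 − 0.24) ÷ 1,230,000 = (EBIT − £383,000)(1 − 0.24) ÷ 930,000.
The (1 − t) factor cancels: (EBIT − 34,000) × 930,000 = (EBIT − 383,000) × 1,230,000.
Solving, EBIT = (383,000·1,230,000 − 34,000·930,000) / (1,230,000 − 930,000) = 439,470,000,000 / 300,000 = 1,464,900.00.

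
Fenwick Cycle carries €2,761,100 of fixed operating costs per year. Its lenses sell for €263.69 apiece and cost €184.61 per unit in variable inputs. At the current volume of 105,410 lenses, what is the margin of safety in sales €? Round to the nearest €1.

€18,588,754

Unit CM = price − variable cost = €263.69 − €184.61 = €79.08. Break-even units = €2,761,100 ÷ €79.08 = 34,915.28; break-even revenue = 34,915.28 × €263.69 = €9,206,809.04.
Actual sales revenue = 105,410 × €263.69 = €27,795,562.90.
Margin of safety = €27,795,562.90 − €9,206,809.04 = €18,588,754.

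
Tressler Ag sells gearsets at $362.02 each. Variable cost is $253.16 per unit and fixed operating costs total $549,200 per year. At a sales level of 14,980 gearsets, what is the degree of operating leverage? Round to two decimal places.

Contribution at this volume is 14,980 × $108.86 = $1,630,722.80.
Operating income = contribution − fixed costs = $1,630,722.80 − $549,200 = $1,081,522.80.
So DOL = total CM / EBIT = $1,630,722.80 / $1,081,522.80 = 1.5078.

1.51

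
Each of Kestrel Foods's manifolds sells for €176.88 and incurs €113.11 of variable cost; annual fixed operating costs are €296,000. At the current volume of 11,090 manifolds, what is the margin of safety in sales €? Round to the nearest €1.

Each unit contributes €176.88 − €113.11 = €63.77. Break-even units = €296,000 ÷ €63.77 = 4,641.68; break-even revenue = 4,641.68 × €176.88 = €821,020.54.
Current sales = 11,090 × €176.88 = €1,961,599.20.
Margin of safety = €1,961,599.20 − €821,020.54 = €1,140,579.

€1,140,579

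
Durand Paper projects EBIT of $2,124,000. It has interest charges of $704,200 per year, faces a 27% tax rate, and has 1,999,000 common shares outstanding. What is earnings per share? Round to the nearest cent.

$0.52

Interest = $704,200.00, so EBT = $2,124,000 − $704,200.00 = $1,419,800.00.
After tax at 27%: net income = $1,419,800.00 × 0.73 = $1,036,454.00.
EPS = $1,036,454.00 ÷ 1,999,000 = $0.52.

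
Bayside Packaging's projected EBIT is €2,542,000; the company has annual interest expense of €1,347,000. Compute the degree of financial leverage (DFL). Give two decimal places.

Annual interest charges come to €1,347,000.00.
DFL = EBIT ÷ (EBIT − I) = €2,542,000 ÷ (€2,542,000 − €1,347,000.00) = €2,542,000 ÷ €1,195,000.00 = 2.1272.

2.13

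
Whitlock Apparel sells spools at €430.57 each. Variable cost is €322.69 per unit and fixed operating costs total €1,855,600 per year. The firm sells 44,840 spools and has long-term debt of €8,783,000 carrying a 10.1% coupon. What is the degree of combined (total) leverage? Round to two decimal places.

2.31

Total contribution margin = 44,840 × €107.88 = €4,837,339.20.
Operating income = contribution − fixed costs = €4,837,339.20 − €1,855,600 = €2,981,739.20. Interest = €887,083.00.
DOL = €4,837,339.20 ÷ €2,981,739.20 = 1.6223; DFL = €2,981,739.20 ÷ €2,094,656.20 = 1.4235.
Combined leverage = 1.6223 × 1.4235 = 2.3093.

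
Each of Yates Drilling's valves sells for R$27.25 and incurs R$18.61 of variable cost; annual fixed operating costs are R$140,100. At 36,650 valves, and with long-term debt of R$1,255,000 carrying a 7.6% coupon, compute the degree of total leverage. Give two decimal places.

At 36,650 units, contribution = 36,650 × R$8.64 = R$316,656.00.
Operating income = contribution − fixed costs = R$316,656.00 − R$140,100 = R$176,556.00. Interest = R$95,380.00.
DOL = R$316,656.00 ÷ R$176,556.00 = 1.7935; DFL = R$176,556.00 ÷ R$81,176.00 = 2.1750.
Combined leverage = 1.7935 × 2.1750 = 3.9009.

3.90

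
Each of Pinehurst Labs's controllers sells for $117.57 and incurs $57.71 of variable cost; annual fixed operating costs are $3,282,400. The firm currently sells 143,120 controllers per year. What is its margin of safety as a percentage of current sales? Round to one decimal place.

61.7%

Each unit contributes $117.57 − $57.71 = $59.86. Break-even units = $3,282,400 ÷ $59.86 = 54,834.61; break-even revenue = 54,834.61 × $117.57 = $6,446,905.58.
Current sales = 143,120 × $117.57 = $16,826,618.40.
Margin of safety = ($16,826,618.40 − $6,446,905.58) ÷ $16,826,618.40 = 61.7%.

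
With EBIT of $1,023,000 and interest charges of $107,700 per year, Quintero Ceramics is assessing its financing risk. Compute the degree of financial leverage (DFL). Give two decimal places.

Annual interest charges come to $107,700.00.
DFL = EBIT ÷ (EBIT − I) = $1,023,000 ÷ ($1,023,000 − $107,700.00) = $1,023,000 ÷ $915,300.00 = 1.1177.

1.12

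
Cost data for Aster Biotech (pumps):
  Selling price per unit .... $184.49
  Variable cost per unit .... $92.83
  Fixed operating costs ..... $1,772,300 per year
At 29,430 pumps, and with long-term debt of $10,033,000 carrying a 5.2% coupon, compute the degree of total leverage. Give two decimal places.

6.68

Total contribution margin = 29,430 × $91.66 = $2,697,553.80.
Operating income = contribution − fixed costs = $2,697,553.80 − $1,772,300 = $925,253.80. Interest = $521,716.00, so EBIT − I = $403,537.80.
DCL = contribution ÷ (EBIT − I) = $2,697,553.80 ÷ $403,537.80 = 6.6848.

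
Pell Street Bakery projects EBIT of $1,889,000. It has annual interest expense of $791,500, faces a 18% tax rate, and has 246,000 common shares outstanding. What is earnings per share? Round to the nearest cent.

Pre-tax income = $1,889,000 − $791,500.00 = $1,097,500.00.
After tax at 18%: net income = $1,097,500.00 × 0.82 = $899,950.00.
Per share: $899,950.00 / 246,000 shares = $3.66.

$3.66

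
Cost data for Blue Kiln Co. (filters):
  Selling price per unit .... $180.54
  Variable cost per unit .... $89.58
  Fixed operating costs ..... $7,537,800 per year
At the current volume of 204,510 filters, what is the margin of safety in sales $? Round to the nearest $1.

$21,960,995

Contribution margin per unit = $180.54 − $89.58 = $90.96. Break-even units = $7,537,800 ÷ $90.96 = 82,869.39; break-even revenue = 82,869.39 × $180.54 = $14,961,240.24.
Current sales = 204,510 × $180.54 = $36,922,235.40.
Margin of safety = $36,922,235.40 − $14,961,240.24 = $21,960,995.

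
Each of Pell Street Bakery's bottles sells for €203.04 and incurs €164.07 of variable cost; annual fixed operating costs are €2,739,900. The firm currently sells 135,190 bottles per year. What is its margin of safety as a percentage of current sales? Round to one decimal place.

48.0%

Contribution margin per unit = €203.04 − €164.07 = €38.97. Break-even units = €2,739,900 ÷ €38.97 = 70,307.93; break-even revenue = 70,307.93 × €203.04 = €14,275,321.94.
Current sales = 135,190 × €203.04 = €27,448,977.60.
Margin of safety = (€27,448,977.60 − €14,275,321.94) ÷ €27,448,977.60 = 48.0%.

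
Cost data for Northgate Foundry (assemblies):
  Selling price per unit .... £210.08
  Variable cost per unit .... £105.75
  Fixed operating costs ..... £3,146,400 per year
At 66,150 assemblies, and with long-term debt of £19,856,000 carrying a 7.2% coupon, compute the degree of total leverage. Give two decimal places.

At 66,150 units, contribution = 66,150 × £104.33 = £6,901,429.50.
EBIT = £6,901,429.50 − £3,146,400 = £3,755,029.50. Interest = £1,429,632.00.
DOL = £6,901,429.50 ÷ £3,755,029.50 = 1.8379; DFL = £3,755,029.50 ÷ £2,325,397.50 = 1.6148.
Combined leverage = 1.8379 × 1.6148 = 2.9678.

2.97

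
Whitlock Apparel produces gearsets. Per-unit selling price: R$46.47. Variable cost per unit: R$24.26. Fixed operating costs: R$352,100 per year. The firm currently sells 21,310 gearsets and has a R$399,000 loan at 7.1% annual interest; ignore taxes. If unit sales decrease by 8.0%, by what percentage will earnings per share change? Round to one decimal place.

-40.8%

At 21,310 units, contribution = 21,310 × R$22.21 = R$473,295.10.
Subtracting fixed costs: EBIT = R$473,295.10 − R$352,100 = R$121,195.10.
Interest = R$28,329.00, so EBIT − I = R$92,866.10.
Degree of combined leverage = contribution ÷ (EBIT − I) = R$473,295.10 ÷ R$92,866.10 = 5.0965.
%ΔEPS = DCL × %ΔSales = 5.0965 × -8.0% = -40.8%.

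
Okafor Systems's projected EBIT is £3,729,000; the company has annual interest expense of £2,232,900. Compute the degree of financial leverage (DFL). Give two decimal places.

2.49

Annual interest charges come to £2,232,900.00.
DFL = EBIT ÷ (EBIT − I) = £3,729,000 ÷ (£3,729,000 − £2,232,900.00) = £3,729,000 ÷ £1,496,100.00 = 2.4925.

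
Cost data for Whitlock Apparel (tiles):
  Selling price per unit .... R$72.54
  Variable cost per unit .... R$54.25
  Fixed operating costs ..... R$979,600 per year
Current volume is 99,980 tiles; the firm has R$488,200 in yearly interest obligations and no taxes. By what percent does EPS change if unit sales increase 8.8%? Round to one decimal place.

At 99,980 units, contribution = 99,980 × R$18.29 = R$1,828,634.20.
Subtracting fixed costs: EBIT = R$1,828,634.20 − R$979,600 = R$849,034.20.
After interest of R$488,200.00, pre-tax earnings = R$360,834.20.
DCL = total CM / (EBIT − I) = R$1,828,634.20 / R$360,834.20 = 5.0678.
%ΔEPS = DCL × %ΔSales = 5.0678 × +8.8% = +44.6%.

+44.6%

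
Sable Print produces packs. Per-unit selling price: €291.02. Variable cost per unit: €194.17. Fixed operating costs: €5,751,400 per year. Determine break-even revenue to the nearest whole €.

Contribution margin per unit = €291.02 − €194.17 = €96.85, a CM ratio of €96.85 ÷ €291.02 = 0.3328.
Break-even sales = FC ÷ CM ratio = €5,751,400 × €291.02 / €96.85 = €17,282,111.

€17,282,111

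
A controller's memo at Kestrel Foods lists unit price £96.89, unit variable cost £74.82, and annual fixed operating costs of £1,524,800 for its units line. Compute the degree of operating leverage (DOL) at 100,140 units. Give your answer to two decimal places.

3.23

Total contribution margin = 100,140 × £22.07 = £2,210,089.80.
Operating income = contribution − fixed costs = £2,210,089.80 − £1,524,800 = £685,289.80.
Degree of operating leverage = £2,210,089.80 / £685,289.80 = 3.2250.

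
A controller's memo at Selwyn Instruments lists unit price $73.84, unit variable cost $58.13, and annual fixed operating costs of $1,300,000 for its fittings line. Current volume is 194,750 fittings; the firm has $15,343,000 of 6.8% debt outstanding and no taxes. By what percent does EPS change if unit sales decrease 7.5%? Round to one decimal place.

At 194,750 units, contribution = 194,750 × $15.71 = $3,059,522.50.
Subtracting fixed costs: EBIT = $3,059,522.50 − $1,300,000 = $1,759,522.50.
After interest of $1,043,324.00, pre-tax earnings = $716,198.50.
DCL = total CM / (EBIT − I) = $3,059,522.50 / $716,198.50 = 4.2719.
EPS therefore changes by 4.2719 × (-7.5%) = -32.0%.

-32.0%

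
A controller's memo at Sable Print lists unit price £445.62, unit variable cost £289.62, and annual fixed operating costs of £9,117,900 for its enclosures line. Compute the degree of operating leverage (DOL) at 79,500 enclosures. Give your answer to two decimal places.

Total contribution margin = 79,500 × £156.00 = £12,402,000.00.
EBIT = £12,402,000.00 − £9,117,900 = £3,284,100.00.
DOL = contribution ÷ EBIT = £12,402,000.00 ÷ £3,284,100.00 = 3.7764.

3.78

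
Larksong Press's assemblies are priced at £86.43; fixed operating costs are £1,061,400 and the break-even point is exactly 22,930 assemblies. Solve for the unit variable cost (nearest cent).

£40.14

Contribution per unit must be FC / Q = £1,061,400 / 22,930 = £46.2887.
Variable cost per unit = £86.43 − £46.2887 = £40.14.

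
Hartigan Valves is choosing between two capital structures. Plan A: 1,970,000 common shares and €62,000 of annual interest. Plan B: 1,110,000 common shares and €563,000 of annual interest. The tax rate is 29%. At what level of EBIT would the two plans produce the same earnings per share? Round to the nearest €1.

€1,209,640

Set EPS_A = EPS_B: (EBIT − €62,000)(1 − 0.29) ÷ 1,970,000 = (EBIT − €563,000)(1 − 0.29) ÷ 1,110,000.
Cancelling (1 − t) and cross-multiplying: 1,110,000·(EBIT − 62,000) = 1,970,000·(EBIT − 563,000).
Solving, EBIT = (563,000·1,970,000 − 62,000·1,110,000) / (1,970,000 − 1,110,000) = 1,040,290,000,000 / 860,000 = 1,209,639.53.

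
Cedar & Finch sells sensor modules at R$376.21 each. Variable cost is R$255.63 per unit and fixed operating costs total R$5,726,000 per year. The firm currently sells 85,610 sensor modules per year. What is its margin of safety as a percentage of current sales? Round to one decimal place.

44.5%

Unit CM = price − variable cost = R$376.21 − R$255.63 = R$120.58. Break-even units = R$5,726,000 ÷ R$120.58 = 47,487.15; break-even revenue = 47,487.15 × R$376.21 = R$17,865,138.99.
Current sales = 85,610 × R$376.21 = R$32,207,338.10.
Margin of safety = (R$32,207,338.10 − R$17,865,138.99) ÷ R$32,207,338.10 = 44.5%.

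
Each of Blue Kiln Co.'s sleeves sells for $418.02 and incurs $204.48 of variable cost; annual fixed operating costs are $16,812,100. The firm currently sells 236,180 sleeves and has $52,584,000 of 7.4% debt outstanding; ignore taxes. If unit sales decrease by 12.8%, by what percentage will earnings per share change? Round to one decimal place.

Contribution at this volume is 236,180 × $213.54 = $50,433,877.20.
EBIT = $50,433,877.20 − $16,812,100 = $33,621,777.20.
Interest = $3,891,216.00, so EBIT − I = $29,730,561.20.
Degree of combined leverage = contribution ÷ (EBIT − I) = $50,433,877.20 ÷ $29,730,561.20 = 1.6964.
%ΔEPS = DCL × %ΔSales = 1.6964 × -12.8% = -21.7%.

-21.7%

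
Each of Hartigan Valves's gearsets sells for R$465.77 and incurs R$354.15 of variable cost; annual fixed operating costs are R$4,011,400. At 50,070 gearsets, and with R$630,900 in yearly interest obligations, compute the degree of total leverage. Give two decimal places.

Contribution at this volume is 50,070 × R$111.62 = R$5,588,813.40.
Subtracting fixed costs: EBIT = R$5,588,813.40 − R$4,011,400 = R$1,577,413.40. Interest = R$630,900.00, so EBIT − I = R$946,513.40.
Degree of total leverage = total CM / (EBIT − interest) = R$5,588,813.40 / R$946,513.40 = 5.9046.

5.90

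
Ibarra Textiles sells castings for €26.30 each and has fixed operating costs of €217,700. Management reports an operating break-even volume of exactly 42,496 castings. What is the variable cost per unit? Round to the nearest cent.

€21.18

At break-even, FC = Q × (P − VC), so P − VC = €217,700 ÷ 42,496 = €5.1228.
Hence VC = price − CM = €26.30 − €5.1228 = €21.18.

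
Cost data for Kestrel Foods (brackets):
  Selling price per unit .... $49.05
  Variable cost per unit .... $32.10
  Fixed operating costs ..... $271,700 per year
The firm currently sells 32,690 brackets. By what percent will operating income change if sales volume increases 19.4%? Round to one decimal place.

+38.1%

At 32,690 units, contribution = 32,690 × $16.95 = $554,095.50.
Operating income = contribution − fixed costs = $554,095.50 − $271,700 = $282,395.50.
DOL = contribution ÷ EBIT = $554,095.50 ÷ $282,395.50 = 1.9621.
%ΔEBIT = DOL × %ΔSales = 1.9621 × +19.4% = +38.1%.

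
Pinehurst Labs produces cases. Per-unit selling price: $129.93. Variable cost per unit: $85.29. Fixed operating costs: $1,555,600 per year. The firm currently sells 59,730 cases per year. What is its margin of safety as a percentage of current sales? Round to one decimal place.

Unit CM = price − variable cost = $129.93 − $85.29 = $44.64. Break-even units = $1,555,600 ÷ $44.64 = 34,847.67; break-even revenue = 34,847.67 × $129.93 = $4,527,757.80.
Actual sales revenue = 59,730 × $129.93 = $7,760,718.90.
Margin of safety = ($7,760,718.90 − $4,527,757.80) ÷ $7,760,718.90 = 41.7%.

41.7%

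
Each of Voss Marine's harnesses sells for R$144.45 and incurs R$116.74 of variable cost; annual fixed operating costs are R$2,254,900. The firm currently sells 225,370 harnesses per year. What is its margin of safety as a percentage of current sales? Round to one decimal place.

63.9%

Contribution margin per unit = R$144.45 − R$116.74 = R$27.71. Break-even units = R$2,254,900 ÷ R$27.71 = 81,374.95; break-even revenue = 81,374.95 × R$144.45 = R$11,754,612.23.
Current sales = 225,370 × R$144.45 = R$32,554,696.50.
Margin of safety = (R$32,554,696.50 − R$11,754,612.23) ÷ R$32,554,696.50 = 63.9%.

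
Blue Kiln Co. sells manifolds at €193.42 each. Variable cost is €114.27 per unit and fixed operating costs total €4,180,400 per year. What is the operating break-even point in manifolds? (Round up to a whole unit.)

52,817 manifolds

Contribution margin per unit = €193.42 − €114.27 = €79.15.
Units to break even: €4,180,400 ÷ €79.15 = 52,816.17, rounded up to 52,817.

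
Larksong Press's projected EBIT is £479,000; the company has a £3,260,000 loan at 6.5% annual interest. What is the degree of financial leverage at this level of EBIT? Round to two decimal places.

Interest = £211,900.00.
DFL = EBIT ÷ (EBIT − I) = £479,000 ÷ (£479,000 − £211,900.00) = £479,000 ÷ £267,100.00 = 1.7933.

1.79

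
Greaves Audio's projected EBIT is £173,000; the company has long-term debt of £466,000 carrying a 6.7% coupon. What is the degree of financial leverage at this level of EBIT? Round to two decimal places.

1.22

Annual interest charges come to £31,222.00.
Degree of financial leverage = EBIT / (EBIT − interest) = £173,000 / £141,778.00 = 1.2202.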